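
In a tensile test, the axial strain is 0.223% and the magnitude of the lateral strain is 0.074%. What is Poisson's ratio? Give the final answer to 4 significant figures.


nu = -epsilon_lat / epsilon_axial
Lateral strain is contraction (negative), so using magnitudes:
nu = 0.074 / 0.223
nu = 0.3318


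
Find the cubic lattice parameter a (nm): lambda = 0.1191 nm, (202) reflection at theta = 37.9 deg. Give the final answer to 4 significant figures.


d = lambda / (2*sin(theta))
d = 0.1191 / (2*sin(37.9 deg))
d = 0.0969419 nm
a = d * sqrt(h^2+k^2+l^2) = 0.0969419 * sqrt(8)
a = 0.2742 nm


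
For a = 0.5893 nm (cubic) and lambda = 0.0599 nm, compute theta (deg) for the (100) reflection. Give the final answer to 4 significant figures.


d = a / sqrt(h^2+k^2+l^2)
d = 0.5893 / sqrt(1) = 0.5893 nm
lambda = 2*d*sin(theta)  =>  sin(theta) = lambda / (2*d)
sin(theta) = 0.0599 / (2 * 0.5893) = 0.050823
theta = 2.913 deg


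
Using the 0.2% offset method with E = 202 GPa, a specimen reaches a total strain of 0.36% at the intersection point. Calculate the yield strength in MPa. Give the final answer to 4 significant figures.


Offset strain = 0.002
Elastic strain at yield = total_strain - offset = 3.6e-03 - 0.002 = 1.6e-03
sigma_y = E * elastic_strain = 202000 * 1.6e-03
sigma_y = 323.2 MPa


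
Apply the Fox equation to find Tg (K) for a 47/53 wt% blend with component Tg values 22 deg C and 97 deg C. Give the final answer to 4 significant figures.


1/Tg = w1/Tg1 + w2/Tg2 (in Kelvin)
Tg1 = 295.15 K, Tg2 = 370.15 K
1/Tg = 0.47/295.15 + 0.53/370.15
Tg = 330.7 K


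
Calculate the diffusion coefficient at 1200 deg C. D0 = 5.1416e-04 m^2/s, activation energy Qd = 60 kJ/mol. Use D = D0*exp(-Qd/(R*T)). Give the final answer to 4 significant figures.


D = D0 * exp(-Qd / (R*T))
T = 1473.15 K
D = 5.1416e-04 * exp(-60e3 / (8.314 * 1473.15))
D = 3.833e-06 m^2/s


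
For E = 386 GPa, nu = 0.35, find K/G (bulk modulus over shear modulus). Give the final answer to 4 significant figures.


G = E / (2*(1+nu))
G = 386 / (2*(1+0.35)) = 142.963 GPa
K = E / (3*(1-2*nu))
K = 386 / (3*(1-2*0.35)) = 428.889 GPa
K/G = 428.889 / 142.963 = 3


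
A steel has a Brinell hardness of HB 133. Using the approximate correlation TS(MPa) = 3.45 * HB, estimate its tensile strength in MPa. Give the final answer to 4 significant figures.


TS (MPa) = 3.45 * HB
TS = 3.45 * 133
TS = 458.9 MPa


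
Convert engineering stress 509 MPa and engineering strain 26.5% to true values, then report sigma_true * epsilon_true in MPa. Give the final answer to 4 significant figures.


sigma_true = sigma_eng * (1 + epsilon_eng)
sigma_true = 509 * (1 + 0.265) = 643.885 MPa
epsilon_true = ln(1 + epsilon_eng)
epsilon_true = ln(1 + 0.265) = 0.235072
sigma_true * epsilon_true = 643.885 * 0.235072 = 151.4 MPa


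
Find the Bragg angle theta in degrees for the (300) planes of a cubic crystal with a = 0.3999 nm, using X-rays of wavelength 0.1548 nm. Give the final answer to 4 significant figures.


d = a / sqrt(h^2+k^2+l^2)
d = 0.3999 / sqrt(9) = 0.1333 nm
lambda = 2*d*sin(theta)  =>  sin(theta) = lambda / (2*d)
sin(theta) = 0.1548 / (2 * 0.1333) = 0.580645
theta = 35.5 deg


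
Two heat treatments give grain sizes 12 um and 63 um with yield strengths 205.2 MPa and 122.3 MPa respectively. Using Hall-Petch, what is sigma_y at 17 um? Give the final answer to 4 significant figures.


sigma_y = sigma0 + k / sqrt(d)
1/sqrt(d1) = 1/sqrt(1.2e-05) = 288.675;  1/sqrt(d2) = 125.988
k = (sigma1 - sigma2) / (1/sqrt(d1) - 1/sqrt(d2)) = (205.2 - 122.3) / (288.675 - 125.988) = 0.509568 MPa*m^0.5
sigma0 = sigma1 - k/sqrt(d1) = 205.2 - 0.509568*288.675 = 58.1005 MPa
sigma_y(d3) = 58.1005 + 0.509568 / sqrt(1.7e-05) = 181.7 MPa


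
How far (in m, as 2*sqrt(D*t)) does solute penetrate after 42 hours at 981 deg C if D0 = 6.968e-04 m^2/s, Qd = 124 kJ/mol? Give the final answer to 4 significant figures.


Step 1: D = D0 * exp(-Qd/(R*T))
T = 1254.15 K
D = 6.968e-04 * exp(-124e3 / (8.314 * 1254.15)) = 4.76861e-09 m^2/s
Step 2: L = 2*sqrt(D*t)
t = 42 h = 151200 s
L = 2*sqrt(4.76861e-09 * 151200) = 0.0537 m


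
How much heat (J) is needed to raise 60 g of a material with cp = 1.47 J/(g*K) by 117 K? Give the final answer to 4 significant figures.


Q = m * cp * dT
Q = 60 * 1.47 * 117
Q = 10320 J


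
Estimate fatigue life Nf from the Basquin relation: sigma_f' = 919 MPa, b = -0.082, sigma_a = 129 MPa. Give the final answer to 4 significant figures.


sigma_a = sigma_f' * (2*Nf)^b
2*Nf = (sigma_a / sigma_f')^(1/b)
2*Nf = (129 / 919)^(1/-0.082)
2*Nf = 2.50666e+10
Nf = 1.253e+10 cycles


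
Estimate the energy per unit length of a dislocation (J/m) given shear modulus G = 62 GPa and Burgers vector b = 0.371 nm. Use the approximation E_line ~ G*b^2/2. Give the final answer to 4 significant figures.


E = G*b^2/2
b = 0.371 nm = 3.71e-10 m
G = 62 GPa = 6.2e+10 Pa
E = 0.5 * 6.2e+10 * (3.71e-10)^2
E = 4.267e-09 J/m


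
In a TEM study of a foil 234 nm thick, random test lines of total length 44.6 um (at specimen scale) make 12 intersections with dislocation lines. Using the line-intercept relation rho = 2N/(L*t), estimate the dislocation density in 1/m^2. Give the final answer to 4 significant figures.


rho = 2N / (L * t)
L = 44.6 um = 4.46e-05 m, t = 234 nm = 2.34e-07 m
rho = 2 * 12 / (4.46e-05 * 2.34e-07)
rho = 2.3e+12 1/m^2


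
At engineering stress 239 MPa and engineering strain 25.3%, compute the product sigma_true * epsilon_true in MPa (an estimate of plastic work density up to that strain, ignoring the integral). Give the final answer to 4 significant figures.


sigma_true = sigma_eng * (1 + epsilon_eng)
sigma_true = 239 * (1 + 0.253) = 299.467 MPa
epsilon_true = ln(1 + epsilon_eng)
epsilon_true = ln(1 + 0.253) = 0.225541
sigma_true * epsilon_true = 299.467 * 0.225541 = 67.54 MPa


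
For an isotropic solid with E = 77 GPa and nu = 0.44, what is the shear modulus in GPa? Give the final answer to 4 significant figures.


G = E / (2*(1+nu))
G = 77 / (2*(1+0.44))
G = 26.74 GPa


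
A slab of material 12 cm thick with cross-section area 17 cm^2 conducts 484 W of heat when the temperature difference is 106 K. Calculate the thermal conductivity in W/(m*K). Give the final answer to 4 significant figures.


k = Q*L / (A*dT)
L = 0.12 m, A = 1.7e-03 m^2
k = 484 * 0.12 / (1.7e-03 * 106)
k = 322.3 W/(m*K)


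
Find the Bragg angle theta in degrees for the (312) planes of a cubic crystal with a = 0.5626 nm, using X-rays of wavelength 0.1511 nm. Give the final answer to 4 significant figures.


d = a / sqrt(h^2+k^2+l^2)
d = 0.5626 / sqrt(14) = 0.150361 nm
lambda = 2*d*sin(theta)  =>  sin(theta) = lambda / (2*d)
sin(theta) = 0.1511 / (2 * 0.150361) = 0.502457
theta = 30.16 deg


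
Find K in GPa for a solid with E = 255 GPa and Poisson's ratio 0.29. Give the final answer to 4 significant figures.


K = E / (3*(1-2*nu))
K = 255 / (3*(1-2*0.29))
K = 202.4 GPa


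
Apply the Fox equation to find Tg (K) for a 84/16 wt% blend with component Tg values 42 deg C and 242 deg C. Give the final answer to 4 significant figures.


1/Tg = w1/Tg1 + w2/Tg2 (in Kelvin)
Tg1 = 315.15 K, Tg2 = 515.15 K
1/Tg = 0.84/315.15 + 0.16/515.15
Tg = 336 K


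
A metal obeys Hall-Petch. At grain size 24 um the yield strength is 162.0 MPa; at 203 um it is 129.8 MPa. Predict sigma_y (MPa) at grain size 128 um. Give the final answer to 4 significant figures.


sigma_y = sigma0 + k / sqrt(d)
1/sqrt(d1) = 1/sqrt(2.4e-05) = 204.124;  1/sqrt(d2) = 70.1862
k = (sigma1 - sigma2) / (1/sqrt(d1) - 1/sqrt(d2)) = (162.0 - 129.8) / (204.124 - 70.1862) = 0.24041 MPa*m^0.5
sigma0 = sigma1 - k/sqrt(d1) = 162.0 - 0.24041*204.124 = 112.927 MPa
sigma_y(d3) = 112.927 + 0.24041 / sqrt(1.28e-04) = 134.2 MPa


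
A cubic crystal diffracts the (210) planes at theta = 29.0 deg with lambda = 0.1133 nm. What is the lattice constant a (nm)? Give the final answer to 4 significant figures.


d = lambda / (2*sin(theta))
d = 0.1133 / (2*sin(29.0 deg))
d = 0.11685 nm
a = d * sqrt(h^2+k^2+l^2) = 0.11685 * sqrt(5)
a = 0.2613 nm


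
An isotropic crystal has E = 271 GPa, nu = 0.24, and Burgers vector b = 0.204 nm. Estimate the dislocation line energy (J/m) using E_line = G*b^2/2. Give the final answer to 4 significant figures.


Step 1: G = E / (2*(1+nu))
G = 271 / (2*(1+0.24)) = 109.274 GPa = 1.09274e+11 Pa
Step 2: E_line = G*b^2/2
b = 0.204 nm = 2.04e-10 m
E_line = 0.5 * 1.09274e+11 * (2.04e-10)^2 = 2.274e-09 J/m


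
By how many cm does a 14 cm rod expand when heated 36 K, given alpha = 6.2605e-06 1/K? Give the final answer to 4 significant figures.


dL = L0 * alpha * dT
dL = 14 * 6.2605e-06 * 36
dL = 3.155e-03 cm


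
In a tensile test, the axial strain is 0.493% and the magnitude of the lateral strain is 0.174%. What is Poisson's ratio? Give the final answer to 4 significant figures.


nu = -epsilon_lat / epsilon_axial
Lateral strain is contraction (negative), so using magnitudes:
nu = 0.174 / 0.493
nu = 0.3529


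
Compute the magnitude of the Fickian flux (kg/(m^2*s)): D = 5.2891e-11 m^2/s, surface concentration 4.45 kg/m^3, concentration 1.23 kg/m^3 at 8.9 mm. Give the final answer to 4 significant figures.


J = -D * (dC/dx) = D * (C1 - C2) / dx
J = 5.2891e-11 * (4.45 - 1.23) / 8.9e-03
J = 1.914e-08 kg/(m^2*s)


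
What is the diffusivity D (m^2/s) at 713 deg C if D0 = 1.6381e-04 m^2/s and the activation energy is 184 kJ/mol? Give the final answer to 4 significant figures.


D = D0 * exp(-Qd / (R*T))
T = 986.15 K
D = 1.6381e-04 * exp(-184e3 / (8.314 * 986.15))
D = 2.937e-14 m^2/s


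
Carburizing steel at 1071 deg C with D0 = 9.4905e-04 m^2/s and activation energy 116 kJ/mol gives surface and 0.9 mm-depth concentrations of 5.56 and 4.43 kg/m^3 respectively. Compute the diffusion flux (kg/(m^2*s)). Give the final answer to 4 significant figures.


Step 1: D = D0 * exp(-Qd/(R*T))
T = 1071 + 273.15 = 1344.15 K
D = 9.4905e-04 * exp(-116e3 / (8.314 * 1344.15)) = 2.94634e-08 m^2/s
Step 2: J = D * (C1 - C2) / dx
J = 2.94634e-08 * (5.56 - 4.43) / 9e-04
J = 3.699e-05 kg/(m^2*s)


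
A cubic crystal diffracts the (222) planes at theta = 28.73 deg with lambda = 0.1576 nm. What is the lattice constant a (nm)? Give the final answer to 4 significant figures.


d = lambda / (2*sin(theta))
d = 0.1576 / (2*sin(28.73 deg))
d = 0.163934 nm
a = d * sqrt(h^2+k^2+l^2) = 0.163934 * sqrt(12)
a = 0.5679 nm


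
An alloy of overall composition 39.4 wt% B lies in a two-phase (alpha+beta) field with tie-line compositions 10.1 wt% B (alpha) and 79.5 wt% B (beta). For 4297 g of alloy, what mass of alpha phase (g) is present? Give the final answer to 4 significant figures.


f_alpha = (C_beta - C0) / (C_beta - C_alpha)
f_alpha = (79.5 - 39.4) / (79.5 - 10.1) = 0.57781
m_alpha = f_alpha * m_total = 0.57781 * 4297 = 2483 g


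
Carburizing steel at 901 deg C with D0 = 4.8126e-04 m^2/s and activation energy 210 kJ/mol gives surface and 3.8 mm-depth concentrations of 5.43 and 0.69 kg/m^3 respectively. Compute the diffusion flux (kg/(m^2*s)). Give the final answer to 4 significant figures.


Step 1: D = D0 * exp(-Qd/(R*T))
T = 901 + 273.15 = 1174.15 K
D = 4.8126e-04 * exp(-210e3 / (8.314 * 1174.15)) = 2.18641e-13 m^2/s
Step 2: J = D * (C1 - C2) / dx
J = 2.18641e-13 * (5.43 - 0.69) / 3.8e-03
J = 2.727e-10 kg/(m^2*s)


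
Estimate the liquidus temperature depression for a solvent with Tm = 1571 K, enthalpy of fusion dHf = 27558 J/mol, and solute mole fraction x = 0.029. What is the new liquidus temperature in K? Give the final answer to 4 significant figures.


dT = R*Tm^2*x / dHf
dT = 8.314 * 1571^2 * 0.029 / 27558
dT = 21.593 K
T_new = 1571 - 21.593 = 1549 K


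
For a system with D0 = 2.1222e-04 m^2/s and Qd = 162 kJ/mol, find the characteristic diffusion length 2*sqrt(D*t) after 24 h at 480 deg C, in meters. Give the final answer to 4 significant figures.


Step 1: D = D0 * exp(-Qd/(R*T))
T = 753.15 K
D = 2.1222e-04 * exp(-162e3 / (8.314 * 753.15)) = 1.23279e-15 m^2/s
Step 2: L = 2*sqrt(D*t)
t = 24 h = 86400 s
L = 2*sqrt(1.23279e-15 * 86400) = 2.064e-05 m


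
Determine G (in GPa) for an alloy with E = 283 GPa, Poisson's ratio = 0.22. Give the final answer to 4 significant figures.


G = E / (2*(1+nu))
G = 283 / (2*(1+0.22))
G = 116 GPa


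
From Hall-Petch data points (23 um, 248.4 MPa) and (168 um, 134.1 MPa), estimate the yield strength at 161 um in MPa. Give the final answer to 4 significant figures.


sigma_y = sigma0 + k / sqrt(d)
1/sqrt(d1) = 1/sqrt(2.3e-05) = 208.514;  1/sqrt(d2) = 77.1517
k = (sigma1 - sigma2) / (1/sqrt(d1) - 1/sqrt(d2)) = (248.4 - 134.1) / (208.514 - 77.1517) = 0.87011 MPa*m^0.5
sigma0 = sigma1 - k/sqrt(d1) = 248.4 - 0.87011*208.514 = 66.9696 MPa
sigma_y(d3) = 66.9696 + 0.87011 / sqrt(1.61e-04) = 135.5 MPa


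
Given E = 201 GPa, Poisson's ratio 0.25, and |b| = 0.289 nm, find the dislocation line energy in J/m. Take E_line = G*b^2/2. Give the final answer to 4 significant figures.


Step 1: G = E / (2*(1+nu))
G = 201 / (2*(1+0.25)) = 80.4 GPa = 8.04e+10 Pa
Step 2: E_line = G*b^2/2
b = 0.289 nm = 2.89e-10 m
E_line = 0.5 * 8.04e+10 * (2.89e-10)^2 = 3.358e-09 J/m


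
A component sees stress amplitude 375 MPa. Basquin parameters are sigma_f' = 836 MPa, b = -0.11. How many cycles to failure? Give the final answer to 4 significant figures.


sigma_a = sigma_f' * (2*Nf)^b
2*Nf = (sigma_a / sigma_f')^(1/b)
2*Nf = (375 / 836)^(1/-0.11)
2*Nf = 1462.94
Nf = 731.5 cycles


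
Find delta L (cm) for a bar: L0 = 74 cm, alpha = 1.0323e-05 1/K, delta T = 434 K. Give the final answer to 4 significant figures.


dL = L0 * alpha * dT
dL = 74 * 1.0323e-05 * 434
dL = 0.3315 cm


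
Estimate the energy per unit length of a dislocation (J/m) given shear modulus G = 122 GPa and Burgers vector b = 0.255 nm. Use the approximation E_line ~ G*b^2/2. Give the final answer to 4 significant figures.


E = G*b^2/2
b = 0.255 nm = 2.55e-10 m
G = 122 GPa = 1.22e+11 Pa
E = 0.5 * 1.22e+11 * (2.55e-10)^2
E = 3.967e-09 J/m


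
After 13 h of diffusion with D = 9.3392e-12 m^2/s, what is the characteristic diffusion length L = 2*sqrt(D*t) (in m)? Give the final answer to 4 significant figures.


t = 13 hr = 46800 s
Diffusion length = 2*sqrt(D*t)
= 2*sqrt(9.3392e-12 * 46800)
= 1.322e-03 m


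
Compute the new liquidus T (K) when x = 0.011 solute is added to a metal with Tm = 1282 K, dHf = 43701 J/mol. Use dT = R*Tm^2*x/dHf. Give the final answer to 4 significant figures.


dT = R*Tm^2*x / dHf
dT = 8.314 * 1282^2 * 0.011 / 43701
dT = 3.43944 K
T_new = 1282 - 3.43944 = 1279 K


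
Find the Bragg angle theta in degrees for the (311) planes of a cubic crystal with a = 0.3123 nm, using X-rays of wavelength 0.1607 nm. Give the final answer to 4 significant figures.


d = a / sqrt(h^2+k^2+l^2)
d = 0.3123 / sqrt(11) = 0.094162 nm
lambda = 2*d*sin(theta)  =>  sin(theta) = lambda / (2*d)
sin(theta) = 0.1607 / (2 * 0.094162) = 0.853317
theta = 58.57 deg


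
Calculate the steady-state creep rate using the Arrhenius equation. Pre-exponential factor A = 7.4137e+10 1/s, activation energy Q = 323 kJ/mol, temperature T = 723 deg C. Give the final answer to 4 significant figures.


rate = A * exp(-Q / (R*T))
T = 723 + 273.15 = 996.15 K
rate = 7.4137e+10 * exp(-323e3 / (8.314 * 996.15))
rate = 8.559e-07 1/s


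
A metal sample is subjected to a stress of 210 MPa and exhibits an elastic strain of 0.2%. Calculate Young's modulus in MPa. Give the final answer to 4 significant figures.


E = sigma / epsilon
epsilon = 0.2% = 2e-03
E = 210 / 2e-03
E = 105000 MPa


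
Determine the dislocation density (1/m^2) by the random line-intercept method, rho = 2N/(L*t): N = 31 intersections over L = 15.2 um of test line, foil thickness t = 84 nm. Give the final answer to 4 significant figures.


rho = 2N / (L * t)
L = 15.2 um = 1.52e-05 m, t = 84 nm = 8.4e-08 m
rho = 2 * 31 / (1.52e-05 * 8.4e-08)
rho = 4.856e+13 1/m^2


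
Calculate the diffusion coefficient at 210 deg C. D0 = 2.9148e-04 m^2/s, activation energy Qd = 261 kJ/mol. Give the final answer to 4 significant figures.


D = D0 * exp(-Qd / (R*T))
T = 483.15 K
D = 2.9148e-04 * exp(-261e3 / (8.314 * 483.15))
D = 1.763e-32 m^2/s


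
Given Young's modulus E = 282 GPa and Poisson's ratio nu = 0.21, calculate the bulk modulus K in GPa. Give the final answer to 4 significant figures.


K = E / (3*(1-2*nu))
K = 282 / (3*(1-2*0.21))
K = 162.1 GPa


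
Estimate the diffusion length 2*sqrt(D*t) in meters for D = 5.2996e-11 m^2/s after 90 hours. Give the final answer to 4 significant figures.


t = 90 hr = 324000 s
Diffusion length = 2*sqrt(D*t)
= 2*sqrt(5.2996e-11 * 324000)
= 8.288e-03 m


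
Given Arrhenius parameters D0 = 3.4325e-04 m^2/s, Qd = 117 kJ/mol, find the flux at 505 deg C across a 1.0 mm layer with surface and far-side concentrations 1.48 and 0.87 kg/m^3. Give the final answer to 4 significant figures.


Step 1: D = D0 * exp(-Qd/(R*T))
T = 505 + 273.15 = 778.15 K
D = 3.4325e-04 * exp(-117e3 / (8.314 * 778.15)) = 4.8029e-12 m^2/s
Step 2: J = D * (C1 - C2) / dx
J = 4.8029e-12 * (1.48 - 0.87) / 1e-03
J = 2.93e-09 kg/(m^2*s)


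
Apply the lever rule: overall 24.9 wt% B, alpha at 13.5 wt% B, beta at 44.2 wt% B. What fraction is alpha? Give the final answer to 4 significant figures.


f_alpha = (C_beta - C0) / (C_beta - C_alpha)
f_alpha = (44.2 - 24.9) / (44.2 - 13.5)
f_alpha = 0.6287


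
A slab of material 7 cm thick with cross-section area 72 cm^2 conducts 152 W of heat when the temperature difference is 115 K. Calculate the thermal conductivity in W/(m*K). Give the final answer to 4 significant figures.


k = Q*L / (A*dT)
L = 0.07 m, A = 7.2e-03 m^2
k = 152 * 0.07 / (7.2e-03 * 115)
k = 12.85 W/(m*K)


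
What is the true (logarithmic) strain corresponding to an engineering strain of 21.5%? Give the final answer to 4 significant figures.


epsilon_true = ln(1 + epsilon_eng)
epsilon_true = ln(1 + 0.215)
epsilon_true = 0.1947


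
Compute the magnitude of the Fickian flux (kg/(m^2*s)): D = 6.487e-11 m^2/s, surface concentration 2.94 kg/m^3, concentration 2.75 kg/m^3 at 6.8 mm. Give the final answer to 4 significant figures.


J = -D * (dC/dx) = D * (C1 - C2) / dx
J = 6.487e-11 * (2.94 - 2.75) / 6.8e-03
J = 1.813e-09 kg/(m^2*s)


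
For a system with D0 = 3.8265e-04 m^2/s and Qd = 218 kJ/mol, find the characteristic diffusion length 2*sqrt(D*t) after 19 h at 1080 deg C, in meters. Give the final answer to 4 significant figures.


Step 1: D = D0 * exp(-Qd/(R*T))
T = 1353.15 K
D = 3.8265e-04 * exp(-218e3 / (8.314 * 1353.15)) = 1.46962e-12 m^2/s
Step 2: L = 2*sqrt(D*t)
t = 19 h = 68400 s
L = 2*sqrt(1.46962e-12 * 68400) = 6.341e-04 m


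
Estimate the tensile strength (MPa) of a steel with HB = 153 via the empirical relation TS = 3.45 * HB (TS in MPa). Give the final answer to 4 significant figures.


TS (MPa) = 3.45 * HB
TS = 3.45 * 153
TS = 527.9 MPa


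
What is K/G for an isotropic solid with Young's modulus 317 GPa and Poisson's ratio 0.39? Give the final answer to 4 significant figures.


G = E / (2*(1+nu))
G = 317 / (2*(1+0.39)) = 114.029 GPa
K = E / (3*(1-2*nu))
K = 317 / (3*(1-2*0.39)) = 480.303 GPa
K/G = 480.303 / 114.029 = 4.212


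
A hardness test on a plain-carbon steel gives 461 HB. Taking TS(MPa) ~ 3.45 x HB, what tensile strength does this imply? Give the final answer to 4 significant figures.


TS (MPa) = 3.45 * HB
TS = 3.45 * 461
TS = 1590 MPa


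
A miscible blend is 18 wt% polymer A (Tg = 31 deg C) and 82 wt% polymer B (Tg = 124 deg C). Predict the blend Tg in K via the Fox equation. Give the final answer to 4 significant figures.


1/Tg = w1/Tg1 + w2/Tg2 (in Kelvin)
Tg1 = 304.15 K, Tg2 = 397.15 K
1/Tg = 0.18/304.15 + 0.82/397.15
Tg = 376.4 K


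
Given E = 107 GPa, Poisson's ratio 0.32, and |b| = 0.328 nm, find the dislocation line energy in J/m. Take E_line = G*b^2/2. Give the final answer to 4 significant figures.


Step 1: G = E / (2*(1+nu))
G = 107 / (2*(1+0.32)) = 40.5303 GPa = 4.05303e+10 Pa
Step 2: E_line = G*b^2/2
b = 0.328 nm = 3.28e-10 m
E_line = 0.5 * 4.05303e+10 * (3.28e-10)^2 = 2.18e-09 J/m


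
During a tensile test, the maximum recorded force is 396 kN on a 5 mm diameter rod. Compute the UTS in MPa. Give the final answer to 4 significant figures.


A0 = pi*(d/2)^2 = pi*(5/2)^2 = 19.635 mm^2
UTS = F_max / A0 = 396*1000 / 19.635
UTS = 20170 MPa


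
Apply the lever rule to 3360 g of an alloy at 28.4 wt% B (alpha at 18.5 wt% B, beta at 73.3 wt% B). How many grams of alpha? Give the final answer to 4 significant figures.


f_alpha = (C_beta - C0) / (C_beta - C_alpha)
f_alpha = (73.3 - 28.4) / (73.3 - 18.5) = 0.819343
m_alpha = f_alpha * m_total = 0.819343 * 3360 = 2753 g


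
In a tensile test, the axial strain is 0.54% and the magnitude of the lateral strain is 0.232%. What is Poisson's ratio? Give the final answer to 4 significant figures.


nu = -epsilon_lat / epsilon_axial
Lateral strain is contraction (negative), so using magnitudes:
nu = 0.232 / 0.54
nu = 0.4296


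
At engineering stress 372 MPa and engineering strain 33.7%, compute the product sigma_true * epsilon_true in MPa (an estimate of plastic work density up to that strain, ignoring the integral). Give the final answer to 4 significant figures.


sigma_true = sigma_eng * (1 + epsilon_eng)
sigma_true = 372 * (1 + 0.337) = 497.364 MPa
epsilon_true = ln(1 + epsilon_eng)
epsilon_true = ln(1 + 0.337) = 0.290428
sigma_true * epsilon_true = 497.364 * 0.290428 = 144.4 MPa


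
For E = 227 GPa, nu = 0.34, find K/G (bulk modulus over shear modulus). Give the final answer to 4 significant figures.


G = E / (2*(1+nu))
G = 227 / (2*(1+0.34)) = 84.7015 GPa
K = E / (3*(1-2*nu))
K = 227 / (3*(1-2*0.34)) = 236.458 GPa
K/G = 236.458 / 84.7015 = 2.792


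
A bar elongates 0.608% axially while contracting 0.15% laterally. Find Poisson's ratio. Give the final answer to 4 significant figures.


nu = -epsilon_lat / epsilon_axial
Lateral strain is contraction (negative), so using magnitudes:
nu = 0.15 / 0.608
nu = 0.2467


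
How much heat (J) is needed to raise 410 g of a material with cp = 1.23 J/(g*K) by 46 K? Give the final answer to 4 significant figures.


Q = m * cp * dT
Q = 410 * 1.23 * 46
Q = 23200 J


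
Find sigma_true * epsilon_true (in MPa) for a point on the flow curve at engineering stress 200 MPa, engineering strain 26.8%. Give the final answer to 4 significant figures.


sigma_true = sigma_eng * (1 + epsilon_eng)
sigma_true = 200 * (1 + 0.268) = 253.6 MPa
epsilon_true = ln(1 + epsilon_eng)
epsilon_true = ln(1 + 0.268) = 0.237441
sigma_true * epsilon_true = 253.6 * 0.237441 = 60.22 MPa


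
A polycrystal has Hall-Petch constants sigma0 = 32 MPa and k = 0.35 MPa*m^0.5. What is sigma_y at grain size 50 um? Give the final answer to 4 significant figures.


sigma_y = sigma0 + k / sqrt(d)
d = 50 um = 5e-05 m
sigma_y = 32 + 0.35 / sqrt(5e-05)
sigma_y = 81.5 MPa


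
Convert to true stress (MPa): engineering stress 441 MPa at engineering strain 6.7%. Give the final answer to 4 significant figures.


sigma_true = sigma_eng * (1 + epsilon_eng)
sigma_true = 441 * (1 + 0.067)
sigma_true = 470.5 MPa


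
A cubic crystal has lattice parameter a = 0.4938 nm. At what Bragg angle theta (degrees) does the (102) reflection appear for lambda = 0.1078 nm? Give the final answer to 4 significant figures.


d = a / sqrt(h^2+k^2+l^2)
d = 0.4938 / sqrt(5) = 0.220834 nm
lambda = 2*d*sin(theta)  =>  sin(theta) = lambda / (2*d)
sin(theta) = 0.1078 / (2 * 0.220834) = 0.244075
theta = 14.13 deg


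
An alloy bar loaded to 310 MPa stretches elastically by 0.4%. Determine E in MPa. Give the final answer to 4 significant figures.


E = sigma / epsilon
epsilon = 0.4% = 4e-03
E = 310 / 4e-03
E = 77500 MPa


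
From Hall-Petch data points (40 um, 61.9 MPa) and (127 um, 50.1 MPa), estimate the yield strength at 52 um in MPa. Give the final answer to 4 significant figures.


sigma_y = sigma0 + k / sqrt(d)
1/sqrt(d1) = 1/sqrt(4e-05) = 158.114;  1/sqrt(d2) = 88.7357
k = (sigma1 - sigma2) / (1/sqrt(d1) - 1/sqrt(d2)) = (61.9 - 50.1) / (158.114 - 88.7357) = 0.170082 MPa*m^0.5
sigma0 = sigma1 - k/sqrt(d1) = 61.9 - 0.170082*158.114 = 35.0076 MPa
sigma_y(d3) = 35.0076 + 0.170082 / sqrt(5.2e-05) = 58.59 MPa


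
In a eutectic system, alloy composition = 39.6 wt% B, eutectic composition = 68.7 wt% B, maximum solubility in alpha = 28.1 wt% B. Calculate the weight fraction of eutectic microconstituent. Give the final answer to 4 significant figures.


f_primary = (C_e - C0) / (C_e - C_alpha_max)
f_primary = (68.7 - 39.6) / (68.7 - 28.1)
f_primary = 0.716749
f_eutectic = 1 - 0.716749 = 0.2833


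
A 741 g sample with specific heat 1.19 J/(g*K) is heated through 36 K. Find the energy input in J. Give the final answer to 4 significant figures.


Q = m * cp * dT
Q = 741 * 1.19 * 36
Q = 31740 J


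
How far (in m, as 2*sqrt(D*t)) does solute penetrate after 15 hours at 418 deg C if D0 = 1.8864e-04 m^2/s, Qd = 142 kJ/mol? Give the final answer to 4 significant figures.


Step 1: D = D0 * exp(-Qd/(R*T))
T = 691.15 K
D = 1.8864e-04 * exp(-142e3 / (8.314 * 691.15)) = 3.49458e-15 m^2/s
Step 2: L = 2*sqrt(D*t)
t = 15 h = 54000 s
L = 2*sqrt(3.49458e-15 * 54000) = 2.747e-05 m


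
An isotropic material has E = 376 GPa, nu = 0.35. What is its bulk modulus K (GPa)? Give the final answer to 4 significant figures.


K = E / (3*(1-2*nu))
K = 376 / (3*(1-2*0.35))
K = 417.8 GPa


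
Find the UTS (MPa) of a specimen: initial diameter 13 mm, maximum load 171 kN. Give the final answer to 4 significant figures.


A0 = pi*(d/2)^2 = pi*(13/2)^2 = 132.732 mm^2
UTS = F_max / A0 = 171*1000 / 132.732
UTS = 1288 MPa


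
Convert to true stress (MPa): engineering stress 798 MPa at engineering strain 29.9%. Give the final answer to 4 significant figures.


sigma_true = sigma_eng * (1 + epsilon_eng)
sigma_true = 798 * (1 + 0.299)
sigma_true = 1037 MPa


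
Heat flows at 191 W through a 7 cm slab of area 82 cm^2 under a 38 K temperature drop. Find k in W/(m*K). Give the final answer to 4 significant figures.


k = Q*L / (A*dT)
L = 0.07 m, A = 8.2e-03 m^2
k = 191 * 0.07 / (8.2e-03 * 38)
k = 42.91 W/(m*K)


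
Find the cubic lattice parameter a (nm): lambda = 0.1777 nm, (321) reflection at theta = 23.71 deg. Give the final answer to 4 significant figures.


d = lambda / (2*sin(theta))
d = 0.1777 / (2*sin(23.71 deg))
d = 0.220961 nm
a = d * sqrt(h^2+k^2+l^2) = 0.220961 * sqrt(14)
a = 0.8268 nm


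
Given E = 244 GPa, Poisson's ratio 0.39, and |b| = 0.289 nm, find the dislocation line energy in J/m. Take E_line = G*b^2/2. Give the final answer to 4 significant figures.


Step 1: G = E / (2*(1+nu))
G = 244 / (2*(1+0.39)) = 87.7698 GPa = 8.77698e+10 Pa
Step 2: E_line = G*b^2/2
b = 0.289 nm = 2.89e-10 m
E_line = 0.5 * 8.77698e+10 * (2.89e-10)^2 = 3.665e-09 J/m


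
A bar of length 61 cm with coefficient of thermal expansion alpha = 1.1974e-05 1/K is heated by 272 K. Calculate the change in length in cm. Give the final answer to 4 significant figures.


dL = L0 * alpha * dT
dL = 61 * 1.1974e-05 * 272
dL = 0.1987 cm


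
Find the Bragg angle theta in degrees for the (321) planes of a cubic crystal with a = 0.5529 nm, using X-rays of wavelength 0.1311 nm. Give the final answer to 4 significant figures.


d = a / sqrt(h^2+k^2+l^2)
d = 0.5529 / sqrt(14) = 0.147769 nm
lambda = 2*d*sin(theta)  =>  sin(theta) = lambda / (2*d)
sin(theta) = 0.1311 / (2 * 0.147769) = 0.443599
theta = 26.33 deg


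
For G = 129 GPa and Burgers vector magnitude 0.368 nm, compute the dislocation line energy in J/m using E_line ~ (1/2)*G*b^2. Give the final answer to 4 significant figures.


E = G*b^2/2
b = 0.368 nm = 3.68e-10 m
G = 129 GPa = 1.29e+11 Pa
E = 0.5 * 1.29e+11 * (3.68e-10)^2
E = 8.735e-09 J/m


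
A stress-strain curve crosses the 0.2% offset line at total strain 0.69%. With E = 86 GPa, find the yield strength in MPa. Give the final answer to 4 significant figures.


Offset strain = 0.002
Elastic strain at yield = total_strain - offset = 6.9e-03 - 0.002 = 4.9e-03
sigma_y = E * elastic_strain = 86000 * 4.9e-03
sigma_y = 421.4 MPa


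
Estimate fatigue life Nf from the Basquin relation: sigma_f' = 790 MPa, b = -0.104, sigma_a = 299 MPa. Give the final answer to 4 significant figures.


sigma_a = sigma_f' * (2*Nf)^b
2*Nf = (sigma_a / sigma_f')^(1/b)
2*Nf = (299 / 790)^(1/-0.104)
2*Nf = 11409.5
Nf = 5705 cycles


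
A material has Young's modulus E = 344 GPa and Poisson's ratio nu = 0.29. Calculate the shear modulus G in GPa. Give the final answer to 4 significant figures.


G = E / (2*(1+nu))
G = 344 / (2*(1+0.29))
G = 133.3 GPa


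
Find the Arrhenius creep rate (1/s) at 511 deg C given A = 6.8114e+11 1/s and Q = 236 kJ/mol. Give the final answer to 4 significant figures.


rate = A * exp(-Q / (R*T))
T = 511 + 273.15 = 784.15 K
rate = 6.8114e+11 * exp(-236e3 / (8.314 * 784.15))
rate = 1.294e-04 1/s


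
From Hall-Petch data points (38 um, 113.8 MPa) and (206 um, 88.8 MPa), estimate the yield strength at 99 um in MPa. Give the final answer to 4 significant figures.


sigma_y = sigma0 + k / sqrt(d)
1/sqrt(d1) = 1/sqrt(3.8e-05) = 162.221;  1/sqrt(d2) = 69.6733
k = (sigma1 - sigma2) / (1/sqrt(d1) - 1/sqrt(d2)) = (113.8 - 88.8) / (162.221 - 69.6733) = 0.27013 MPa*m^0.5
sigma0 = sigma1 - k/sqrt(d1) = 113.8 - 0.27013*162.221 = 69.9792 MPa
sigma_y(d3) = 69.9792 + 0.27013 / sqrt(9.9e-05) = 97.13 MPa


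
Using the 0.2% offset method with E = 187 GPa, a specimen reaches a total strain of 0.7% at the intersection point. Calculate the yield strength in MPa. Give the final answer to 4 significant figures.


Offset strain = 0.002
Elastic strain at yield = total_strain - offset = 7e-03 - 0.002 = 5e-03
sigma_y = E * elastic_strain = 187000 * 5e-03
sigma_y = 935 MPa


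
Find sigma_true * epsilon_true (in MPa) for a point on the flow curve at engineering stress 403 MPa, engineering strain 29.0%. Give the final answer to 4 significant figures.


sigma_true = sigma_eng * (1 + epsilon_eng)
sigma_true = 403 * (1 + 0.29) = 519.87 MPa
epsilon_true = ln(1 + epsilon_eng)
epsilon_true = ln(1 + 0.29) = 0.254642
sigma_true * epsilon_true = 519.87 * 0.254642 = 132.4 MPa


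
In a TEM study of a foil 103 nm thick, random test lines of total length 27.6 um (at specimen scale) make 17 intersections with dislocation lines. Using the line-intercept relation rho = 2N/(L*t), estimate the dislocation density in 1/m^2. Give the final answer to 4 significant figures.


rho = 2N / (L * t)
L = 27.6 um = 2.76e-05 m, t = 103 nm = 1.03e-07 m
rho = 2 * 17 / (2.76e-05 * 1.03e-07)
rho = 1.196e+13 1/m^2


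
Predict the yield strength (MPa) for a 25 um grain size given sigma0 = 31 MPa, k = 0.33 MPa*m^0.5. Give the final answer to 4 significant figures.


sigma_y = sigma0 + k / sqrt(d)
d = 25 um = 2.5e-05 m
sigma_y = 31 + 0.33 / sqrt(2.5e-05)
sigma_y = 97 MPa


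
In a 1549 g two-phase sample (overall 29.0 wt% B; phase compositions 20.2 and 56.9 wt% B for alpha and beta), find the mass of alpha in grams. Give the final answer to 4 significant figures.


f_alpha = (C_beta - C0) / (C_beta - C_alpha)
f_alpha = (56.9 - 29.0) / (56.9 - 20.2) = 0.760218
m_alpha = f_alpha * m_total = 0.760218 * 1549 = 1178 g


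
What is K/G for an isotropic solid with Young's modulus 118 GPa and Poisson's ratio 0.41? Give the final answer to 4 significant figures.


G = E / (2*(1+nu))
G = 118 / (2*(1+0.41)) = 41.844 GPa
K = E / (3*(1-2*nu))
K = 118 / (3*(1-2*0.41)) = 218.519 GPa
K/G = 218.519 / 41.844 = 5.222


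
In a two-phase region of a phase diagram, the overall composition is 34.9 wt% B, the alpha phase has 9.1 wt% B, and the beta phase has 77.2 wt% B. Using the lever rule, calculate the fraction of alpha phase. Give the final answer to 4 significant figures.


f_alpha = (C_beta - C0) / (C_beta - C_alpha)
f_alpha = (77.2 - 34.9) / (77.2 - 9.1)
f_alpha = 0.6211


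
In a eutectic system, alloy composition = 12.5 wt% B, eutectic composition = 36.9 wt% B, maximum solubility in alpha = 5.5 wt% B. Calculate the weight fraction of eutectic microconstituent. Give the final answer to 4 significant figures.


f_primary = (C_e - C0) / (C_e - C_alpha_max)
f_primary = (36.9 - 12.5) / (36.9 - 5.5)
f_primary = 0.77707
f_eutectic = 1 - 0.77707 = 0.2229


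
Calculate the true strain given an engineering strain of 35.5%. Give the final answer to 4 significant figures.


epsilon_true = ln(1 + epsilon_eng)
epsilon_true = ln(1 + 0.355)
epsilon_true = 0.3038


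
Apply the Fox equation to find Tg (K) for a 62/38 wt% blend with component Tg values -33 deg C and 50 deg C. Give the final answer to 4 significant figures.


1/Tg = w1/Tg1 + w2/Tg2 (in Kelvin)
Tg1 = 240.15 K, Tg2 = 323.15 K
1/Tg = 0.62/240.15 + 0.38/323.15
Tg = 266.1 K


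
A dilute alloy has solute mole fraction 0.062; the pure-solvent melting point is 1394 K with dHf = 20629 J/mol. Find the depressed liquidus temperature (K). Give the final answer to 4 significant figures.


dT = R*Tm^2*x / dHf
dT = 8.314 * 1394^2 * 0.062 / 20629
dT = 48.5567 K
T_new = 1394 - 48.5567 = 1345 K


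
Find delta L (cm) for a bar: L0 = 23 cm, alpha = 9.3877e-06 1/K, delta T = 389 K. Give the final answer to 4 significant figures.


dL = L0 * alpha * dT
dL = 23 * 9.3877e-06 * 389
dL = 0.08399 cm


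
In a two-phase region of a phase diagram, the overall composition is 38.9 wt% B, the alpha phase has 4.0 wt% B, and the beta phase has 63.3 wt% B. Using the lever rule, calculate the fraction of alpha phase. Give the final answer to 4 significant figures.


f_alpha = (C_beta - C0) / (C_beta - C_alpha)
f_alpha = (63.3 - 38.9) / (63.3 - 4.0)
f_alpha = 0.4115


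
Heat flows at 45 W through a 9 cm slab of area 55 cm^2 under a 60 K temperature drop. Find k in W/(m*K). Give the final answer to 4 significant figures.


k = Q*L / (A*dT)
L = 0.09 m, A = 5.5e-03 m^2
k = 45 * 0.09 / (5.5e-03 * 60)
k = 12.27 W/(m*K)


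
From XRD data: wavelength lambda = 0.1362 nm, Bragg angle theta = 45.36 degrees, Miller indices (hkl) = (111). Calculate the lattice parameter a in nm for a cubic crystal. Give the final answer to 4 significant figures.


d = lambda / (2*sin(theta))
d = 0.1362 / (2*sin(45.36 deg))
d = 0.0957085 nm
a = d * sqrt(h^2+k^2+l^2) = 0.0957085 * sqrt(3)
a = 0.1658 nm


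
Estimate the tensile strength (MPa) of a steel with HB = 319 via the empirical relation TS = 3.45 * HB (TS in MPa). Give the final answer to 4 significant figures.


TS (MPa) = 3.45 * HB
TS = 3.45 * 319
TS = 1101 MPa


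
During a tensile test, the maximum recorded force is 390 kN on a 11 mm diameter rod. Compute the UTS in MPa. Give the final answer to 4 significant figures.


A0 = pi*(d/2)^2 = pi*(11/2)^2 = 95.0332 mm^2
UTS = F_max / A0 = 390*1000 / 95.0332
UTS = 4104 MPa


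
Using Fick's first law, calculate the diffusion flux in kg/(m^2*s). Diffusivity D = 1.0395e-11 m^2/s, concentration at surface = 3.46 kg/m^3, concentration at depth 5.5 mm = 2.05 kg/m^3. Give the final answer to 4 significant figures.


J = -D * (dC/dx) = D * (C1 - C2) / dx
J = 1.0395e-11 * (3.46 - 2.05) / 5.5e-03
J = 2.665e-09 kg/(m^2*s)


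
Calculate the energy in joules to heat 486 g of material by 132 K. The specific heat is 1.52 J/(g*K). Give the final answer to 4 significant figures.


Q = m * cp * dT
Q = 486 * 1.52 * 132
Q = 97510 J


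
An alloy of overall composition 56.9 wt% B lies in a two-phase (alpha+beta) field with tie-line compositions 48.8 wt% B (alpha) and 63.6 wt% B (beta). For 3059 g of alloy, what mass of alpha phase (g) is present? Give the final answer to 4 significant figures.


f_alpha = (C_beta - C0) / (C_beta - C_alpha)
f_alpha = (63.6 - 56.9) / (63.6 - 48.8) = 0.452703
m_alpha = f_alpha * m_total = 0.452703 * 3059 = 1385 g


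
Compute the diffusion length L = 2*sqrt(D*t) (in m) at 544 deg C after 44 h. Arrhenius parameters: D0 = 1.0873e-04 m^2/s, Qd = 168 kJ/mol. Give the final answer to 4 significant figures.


Step 1: D = D0 * exp(-Qd/(R*T))
T = 817.15 K
D = 1.0873e-04 * exp(-168e3 / (8.314 * 817.15)) = 1.9811e-15 m^2/s
Step 2: L = 2*sqrt(D*t)
t = 44 h = 158400 s
L = 2*sqrt(1.9811e-15 * 158400) = 3.543e-05 m


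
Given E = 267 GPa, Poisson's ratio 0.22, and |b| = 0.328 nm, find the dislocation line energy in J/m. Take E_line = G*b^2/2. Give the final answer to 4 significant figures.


Step 1: G = E / (2*(1+nu))
G = 267 / (2*(1+0.22)) = 109.426 GPa = 1.09426e+11 Pa
Step 2: E_line = G*b^2/2
b = 0.328 nm = 3.28e-10 m
E_line = 0.5 * 1.09426e+11 * (3.28e-10)^2 = 5.886e-09 J/m


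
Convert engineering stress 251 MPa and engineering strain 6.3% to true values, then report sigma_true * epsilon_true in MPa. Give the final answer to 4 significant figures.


sigma_true = sigma_eng * (1 + epsilon_eng)
sigma_true = 251 * (1 + 0.063) = 266.813 MPa
epsilon_true = ln(1 + epsilon_eng)
epsilon_true = ln(1 + 0.063) = 0.0610951
sigma_true * epsilon_true = 266.813 * 0.0610951 = 16.3 MPa


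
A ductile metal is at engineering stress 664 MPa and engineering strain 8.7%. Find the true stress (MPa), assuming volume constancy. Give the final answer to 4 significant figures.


sigma_true = sigma_eng * (1 + epsilon_eng)
sigma_true = 664 * (1 + 0.087)
sigma_true = 721.8 MPa


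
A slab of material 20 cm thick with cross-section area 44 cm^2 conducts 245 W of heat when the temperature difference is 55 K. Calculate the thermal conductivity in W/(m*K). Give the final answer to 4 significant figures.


k = Q*L / (A*dT)
L = 0.2 m, A = 4.4e-03 m^2
k = 245 * 0.2 / (4.4e-03 * 55)
k = 202.5 W/(m*K)


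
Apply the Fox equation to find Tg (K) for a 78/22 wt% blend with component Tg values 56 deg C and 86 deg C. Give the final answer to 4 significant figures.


1/Tg = w1/Tg1 + w2/Tg2 (in Kelvin)
Tg1 = 329.15 K, Tg2 = 359.15 K
1/Tg = 0.78/329.15 + 0.22/359.15
Tg = 335.3 K


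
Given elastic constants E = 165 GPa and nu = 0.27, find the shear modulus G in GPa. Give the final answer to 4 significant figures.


G = E / (2*(1+nu))
G = 165 / (2*(1+0.27))
G = 64.96 GPa


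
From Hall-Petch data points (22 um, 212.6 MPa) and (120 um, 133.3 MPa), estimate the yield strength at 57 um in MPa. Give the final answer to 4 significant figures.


sigma_y = sigma0 + k / sqrt(d)
1/sqrt(d1) = 1/sqrt(2.2e-05) = 213.201;  1/sqrt(d2) = 91.2871
k = (sigma1 - sigma2) / (1/sqrt(d1) - 1/sqrt(d2)) = (212.6 - 133.3) / (213.201 - 91.2871) = 0.650461 MPa*m^0.5
sigma0 = sigma1 - k/sqrt(d1) = 212.6 - 0.650461*213.201 = 73.9213 MPa
sigma_y(d3) = 73.9213 + 0.650461 / sqrt(5.7e-05) = 160.1 MPa


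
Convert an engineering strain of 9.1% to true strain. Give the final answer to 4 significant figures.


epsilon_true = ln(1 + epsilon_eng)
epsilon_true = ln(1 + 0.091)
epsilon_true = 0.08709


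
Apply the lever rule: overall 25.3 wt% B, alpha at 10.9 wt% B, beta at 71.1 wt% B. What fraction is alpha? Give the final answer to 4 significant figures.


f_alpha = (C_beta - C0) / (C_beta - C_alpha)
f_alpha = (71.1 - 25.3) / (71.1 - 10.9)
f_alpha = 0.7608


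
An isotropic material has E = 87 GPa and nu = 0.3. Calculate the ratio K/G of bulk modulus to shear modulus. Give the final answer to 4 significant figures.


G = E / (2*(1+nu))
G = 87 / (2*(1+0.3)) = 33.4615 GPa
K = E / (3*(1-2*nu))
K = 87 / (3*(1-2*0.3)) = 72.5 GPa
K/G = 72.5 / 33.4615 = 2.167


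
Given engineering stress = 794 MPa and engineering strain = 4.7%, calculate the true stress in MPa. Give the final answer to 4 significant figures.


sigma_true = sigma_eng * (1 + epsilon_eng)
sigma_true = 794 * (1 + 0.047)
sigma_true = 831.3 MPa


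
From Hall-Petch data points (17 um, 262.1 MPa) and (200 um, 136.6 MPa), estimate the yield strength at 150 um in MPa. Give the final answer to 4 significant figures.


sigma_y = sigma0 + k / sqrt(d)
1/sqrt(d1) = 1/sqrt(1.7e-05) = 242.536;  1/sqrt(d2) = 70.7107
k = (sigma1 - sigma2) / (1/sqrt(d1) - 1/sqrt(d2)) = (262.1 - 136.6) / (242.536 - 70.7107) = 0.730395 MPa*m^0.5
sigma0 = sigma1 - k/sqrt(d1) = 262.1 - 0.730395*242.536 = 84.9533 MPa
sigma_y(d3) = 84.9533 + 0.730395 / sqrt(1.5e-04) = 144.6 MPa
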